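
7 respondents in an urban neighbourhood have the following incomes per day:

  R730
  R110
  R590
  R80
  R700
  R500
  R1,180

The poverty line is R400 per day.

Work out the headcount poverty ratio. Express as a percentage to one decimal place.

28.6%

2 of the 7 respondents have income below R400.
H = 2/7 = 28.6%.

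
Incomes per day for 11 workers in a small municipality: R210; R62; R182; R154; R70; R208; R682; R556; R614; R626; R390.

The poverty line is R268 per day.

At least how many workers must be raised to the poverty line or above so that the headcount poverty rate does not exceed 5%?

6

Currently q = 6 of N = 11 are below the line (H = 0.545).
A headcount ratio of at most 5% allows at most ⌊0.05 × 11⌋ = 0 poor workers.
So at least 6 − 0 = 6 must be lifted.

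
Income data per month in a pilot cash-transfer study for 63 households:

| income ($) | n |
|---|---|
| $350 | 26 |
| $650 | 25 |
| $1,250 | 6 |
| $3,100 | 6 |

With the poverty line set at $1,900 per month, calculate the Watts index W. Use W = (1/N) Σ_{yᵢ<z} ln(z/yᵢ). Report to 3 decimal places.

Poor units: 26×$350, 25×$650, 6×$1,250 (q = 57 of N = 63).
ln(z/y) terms: ln(1900/350) = 1.6917 (×26); ln(1900/650) = 1.0726 (×25); ln(1900/1250) = 0.4187 (×6).
W = 73.311758 / 63 = 1.164.

1.164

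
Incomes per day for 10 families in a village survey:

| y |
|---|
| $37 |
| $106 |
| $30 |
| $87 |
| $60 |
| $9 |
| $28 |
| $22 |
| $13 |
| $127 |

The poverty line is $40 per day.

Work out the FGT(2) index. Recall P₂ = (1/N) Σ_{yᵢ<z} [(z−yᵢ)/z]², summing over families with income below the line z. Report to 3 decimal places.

0.142

Incomes under z: $9, $13, $22, $28, $30, $37 (q = 6 of N = 10).
Shortfall ratios: (40−9)/40 = 0.7750; (40−13)/40 = 0.6750; (40−22)/40 = 0.4500; (40−28)/40 = 0.3000; (40−30)/40 = 0.2500; (40−37)/40 = 0.0750.
Squared: 0.6006; 0.4556; 0.2025; 0.0900; 0.0625; 0.0056.
Sum = 1.416875; P₂ = 1.416875 / 10 = 0.142.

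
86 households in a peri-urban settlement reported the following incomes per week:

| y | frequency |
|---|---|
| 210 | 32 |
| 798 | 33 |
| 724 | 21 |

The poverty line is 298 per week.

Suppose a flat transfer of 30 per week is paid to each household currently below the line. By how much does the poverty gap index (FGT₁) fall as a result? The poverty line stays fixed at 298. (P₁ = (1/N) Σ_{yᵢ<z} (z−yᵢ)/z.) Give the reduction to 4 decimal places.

Before: below the line — 32×210; poverty gap index (FGT₁) = 0.109880.
After the 30 transfer: below the line — 32×240; poverty gap index (FGT₁) = 0.072421.
Reduction = 0.109880 − 0.072421 = 0.0375.

0.0375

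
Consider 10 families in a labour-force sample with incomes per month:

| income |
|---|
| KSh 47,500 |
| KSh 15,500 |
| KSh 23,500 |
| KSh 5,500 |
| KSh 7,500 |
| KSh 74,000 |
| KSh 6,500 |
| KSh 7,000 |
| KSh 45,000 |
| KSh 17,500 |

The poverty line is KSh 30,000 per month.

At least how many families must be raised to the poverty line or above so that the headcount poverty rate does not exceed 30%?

7 of the 10 families are poor, so H = 7/10 = 0.700.
A headcount ratio of at most 30% allows at most ⌊0.30 × 10⌋ = 3 poor families.
So at least 7 − 3 = 4 must be lifted.

4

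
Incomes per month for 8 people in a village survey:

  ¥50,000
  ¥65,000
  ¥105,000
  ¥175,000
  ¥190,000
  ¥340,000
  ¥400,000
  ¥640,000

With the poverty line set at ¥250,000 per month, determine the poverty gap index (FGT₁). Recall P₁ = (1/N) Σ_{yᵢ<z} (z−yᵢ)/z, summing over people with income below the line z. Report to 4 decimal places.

Incomes under z: ¥50,000, ¥65,000, ¥105,000, ¥175,000, ¥190,000 (q = 5 of N = 8).
Normalized shortfalls: (250000−50000)/250000 = 0.8000; (250000−65000)/250000 = 0.7400; (250000−105000)/250000 = 0.5800; (250000−175000)/250000 = 0.3000; (250000−190000)/250000 = 0.2400.
Sum of shortfalls = 2.660000; P₁ averages over all N: 2.660000 / 8 = 0.3325.

0.3325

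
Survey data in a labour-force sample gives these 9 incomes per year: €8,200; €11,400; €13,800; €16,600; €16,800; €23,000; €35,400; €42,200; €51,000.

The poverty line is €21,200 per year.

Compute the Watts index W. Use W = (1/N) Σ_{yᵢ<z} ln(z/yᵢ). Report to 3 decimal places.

0.275

Below the line: €8,200, €11,400, €13,800, €16,600, €16,800 (q = 5 of N = 9).
ln(z/y) terms: ln(21200/8200) = 0.9499; ln(21200/11400) = 0.6204; ln(21200/13800) = 0.4293; ln(21200/16600) = 0.2446; ln(21200/16800) = 0.2326.
W = 2.476808 / 9 = 0.275.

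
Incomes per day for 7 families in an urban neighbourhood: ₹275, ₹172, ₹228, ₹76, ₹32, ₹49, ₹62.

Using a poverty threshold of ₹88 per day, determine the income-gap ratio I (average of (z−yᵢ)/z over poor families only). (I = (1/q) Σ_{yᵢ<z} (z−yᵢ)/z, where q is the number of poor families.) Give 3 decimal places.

0.378

Poor units: ₹32, ₹49, ₹62, ₹76 (q = 4 of N = 7).
Shortfall ratios (z−y)/z: 0.6364, 0.4432, 0.2955, 0.1364; sum = 1.511364.
The income-gap ratio divides by q (the poor only): 1.511364 / 4 = 0.378.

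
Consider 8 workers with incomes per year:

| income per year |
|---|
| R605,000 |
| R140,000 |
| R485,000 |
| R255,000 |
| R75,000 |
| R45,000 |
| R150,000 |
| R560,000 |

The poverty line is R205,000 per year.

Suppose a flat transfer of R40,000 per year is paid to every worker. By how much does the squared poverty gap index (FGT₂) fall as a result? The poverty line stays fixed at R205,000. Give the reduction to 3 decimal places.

Before: below the line — R45,000, R75,000, R140,000, R150,000; squared poverty gap index (FGT₂) = 0.14798.
After the R40,000 transfer: below the line — R85,000, R115,000, R180,000, R190,000; squared poverty gap index (FGT₂) = 0.06945.
Reduction = 0.14798 − 0.06945 = 0.079.

0.079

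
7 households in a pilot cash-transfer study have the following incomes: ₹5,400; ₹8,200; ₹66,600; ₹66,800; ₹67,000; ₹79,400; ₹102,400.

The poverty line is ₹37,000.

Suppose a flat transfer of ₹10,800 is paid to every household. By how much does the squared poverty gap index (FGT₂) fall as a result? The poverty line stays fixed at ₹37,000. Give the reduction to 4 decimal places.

Before: below the line — ₹5,400, ₹8,200; squared poverty gap index (FGT₂) = 0.190754.
After the ₹10,800 transfer: below the line — ₹16,200, ₹19,000; squared poverty gap index (FGT₂) = 0.078956.
Reduction = 0.190754 − 0.078956 = 0.1118.

0.1118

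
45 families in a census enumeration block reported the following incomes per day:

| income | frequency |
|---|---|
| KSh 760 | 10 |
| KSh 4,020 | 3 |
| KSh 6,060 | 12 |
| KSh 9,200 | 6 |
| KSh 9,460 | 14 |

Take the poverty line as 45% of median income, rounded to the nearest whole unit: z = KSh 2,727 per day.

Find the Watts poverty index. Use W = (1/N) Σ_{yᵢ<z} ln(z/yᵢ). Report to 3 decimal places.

Below z: 10×KSh 760 (q = 10 of N = 45).
ln(z/y) terms: ln(2727/760) = 1.2776 (×10).
W = 12.776389 / 45 = 0.284.

0.284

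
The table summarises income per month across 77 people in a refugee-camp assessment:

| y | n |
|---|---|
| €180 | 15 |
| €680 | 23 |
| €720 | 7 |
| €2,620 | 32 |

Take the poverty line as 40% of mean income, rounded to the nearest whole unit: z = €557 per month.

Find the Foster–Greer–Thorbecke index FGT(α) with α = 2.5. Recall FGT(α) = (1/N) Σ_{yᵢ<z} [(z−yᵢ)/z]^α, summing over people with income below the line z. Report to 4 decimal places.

0.0734

Incomes under z: 15×€180 (q = 15 of N = 77).
Gap ratios (z−y)/z: (557−180)/557 = 0.6768 (×15).
Raised to α = 2.5: 0.37689 (×15).
Sum = 5.653360; FGT(2.5) = 5.653360 / 77 = 0.0734.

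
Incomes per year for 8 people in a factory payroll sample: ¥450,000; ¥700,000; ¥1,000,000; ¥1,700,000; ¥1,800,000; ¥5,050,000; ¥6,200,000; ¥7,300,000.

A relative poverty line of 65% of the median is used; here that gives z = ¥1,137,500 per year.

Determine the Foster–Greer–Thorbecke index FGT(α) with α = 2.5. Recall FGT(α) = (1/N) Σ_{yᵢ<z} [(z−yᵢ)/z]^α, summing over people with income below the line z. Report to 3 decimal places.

0.048

Below z: ¥450,000, ¥700,000, ¥1,000,000 (q = 3 of N = 8).
Relative gaps: (1137500−450000)/1137500 = 0.6044; (1137500−700000)/1137500 = 0.3846; (1137500−1000000)/1137500 = 0.1209.
Raised to α = 2.5: 0.28399; 0.09174; 0.00508.
Sum = 0.380812; FGT(2.5) = 0.380812 / 8 = 0.048.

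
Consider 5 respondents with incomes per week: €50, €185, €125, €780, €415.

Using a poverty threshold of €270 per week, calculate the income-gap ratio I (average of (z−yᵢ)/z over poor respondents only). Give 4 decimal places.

Below the line: €50, €125, €185 (q = 3 of N = 5).
Shortfall ratios (z−y)/z: 0.8148, 0.5370, 0.3148; sum = 1.666667.
I averages over the q = 3 poor units only: 1.666667 / 3 = 0.5556.

0.5556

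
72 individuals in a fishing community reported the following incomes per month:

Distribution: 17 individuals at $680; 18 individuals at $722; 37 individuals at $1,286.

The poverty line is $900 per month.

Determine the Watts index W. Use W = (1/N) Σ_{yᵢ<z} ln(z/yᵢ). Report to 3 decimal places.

Poor units: 17×$680, 18×$722 (q = 35 of N = 72).
ln(z/y) terms: ln(900/680) = 0.2803 (×17); ln(900/722) = 0.2204 (×18).
W = 8.731787 / 72 = 0.121.

0.121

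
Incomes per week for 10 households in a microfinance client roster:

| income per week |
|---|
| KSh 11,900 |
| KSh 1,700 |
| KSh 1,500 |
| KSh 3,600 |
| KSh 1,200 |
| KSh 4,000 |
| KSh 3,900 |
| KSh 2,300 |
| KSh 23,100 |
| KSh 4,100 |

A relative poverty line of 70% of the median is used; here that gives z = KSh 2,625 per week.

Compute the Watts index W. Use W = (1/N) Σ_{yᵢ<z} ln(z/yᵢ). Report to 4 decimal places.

0.1909

Incomes under z: KSh 1,200, KSh 1,500, KSh 1,700, KSh 2,300 (q = 4 of N = 10).
Log shortfalls: ln(2625/1200) = 0.7828; ln(2625/1500) = 0.5596; ln(2625/1700) = 0.4345; ln(2625/2300) = 0.1322.
W = 1.909000 / 10 = 0.1909.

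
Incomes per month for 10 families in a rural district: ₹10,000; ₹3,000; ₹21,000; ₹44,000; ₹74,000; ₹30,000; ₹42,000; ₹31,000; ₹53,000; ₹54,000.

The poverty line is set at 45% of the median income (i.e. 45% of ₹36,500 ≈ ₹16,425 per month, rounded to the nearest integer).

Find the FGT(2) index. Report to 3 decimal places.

Below the line: ₹3,000, ₹10,000 (q = 2 of N = 10).
Shortfall ratios: (16425−3000)/16425 = 0.8174; (16425−10000)/16425 = 0.3912.
Squared: 0.6681; 0.1530.
Sum = 0.821079; P₂ = 0.821079 / 10 = 0.082.

0.082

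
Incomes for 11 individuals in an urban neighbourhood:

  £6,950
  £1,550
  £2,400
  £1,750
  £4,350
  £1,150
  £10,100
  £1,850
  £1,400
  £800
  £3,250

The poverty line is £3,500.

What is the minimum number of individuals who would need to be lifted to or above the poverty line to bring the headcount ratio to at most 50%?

Currently q = 8 of N = 11 are below the line (H = 0.727).
A headcount ratio of at most 50% allows at most ⌊0.50 × 11⌋ = 5 poor individuals.
So at least 8 − 5 = 3 must be lifted.

3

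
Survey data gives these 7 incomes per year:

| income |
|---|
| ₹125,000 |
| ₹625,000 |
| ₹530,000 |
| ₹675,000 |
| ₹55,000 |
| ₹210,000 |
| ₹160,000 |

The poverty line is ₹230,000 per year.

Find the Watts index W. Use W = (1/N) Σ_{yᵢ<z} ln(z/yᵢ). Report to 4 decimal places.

Poor units: ₹55,000, ₹125,000, ₹160,000, ₹210,000 (q = 4 of N = 7).
ln(z/y) terms: ln(230000/55000) = 1.4307; ln(230000/125000) = 0.6098; ln(230000/160000) = 0.3629; ln(230000/210000) = 0.0910.
W = 2.494389 / 7 = 0.3563.

0.3563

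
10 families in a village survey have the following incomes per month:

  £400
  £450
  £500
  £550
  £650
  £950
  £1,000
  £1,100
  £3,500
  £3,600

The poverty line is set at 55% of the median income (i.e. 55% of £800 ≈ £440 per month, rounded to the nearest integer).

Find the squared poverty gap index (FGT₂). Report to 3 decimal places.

0.001

Below the line: £400 (q = 1 of N = 10).
Shortfall ratios: (440−400)/440 = 0.0909.
Squared: 0.0083.
Sum = 0.008264; P₂ = 0.008264 / 10 = 0.001.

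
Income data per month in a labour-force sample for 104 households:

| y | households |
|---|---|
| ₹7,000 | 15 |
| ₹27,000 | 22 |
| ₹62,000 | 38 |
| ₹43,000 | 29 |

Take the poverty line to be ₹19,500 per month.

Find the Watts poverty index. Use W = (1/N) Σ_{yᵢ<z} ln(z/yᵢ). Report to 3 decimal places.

0.148

Poor units: 15×₹7,000 (q = 15 of N = 104).
ln(z/y) terms: ln(19500/7000) = 1.0245 (×15).
W = 15.367565 / 104 = 0.148.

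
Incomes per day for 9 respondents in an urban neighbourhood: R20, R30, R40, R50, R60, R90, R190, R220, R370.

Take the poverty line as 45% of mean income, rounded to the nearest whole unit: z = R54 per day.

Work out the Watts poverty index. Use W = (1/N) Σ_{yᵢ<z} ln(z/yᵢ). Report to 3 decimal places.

Poor units: R20, R30, R40, R50 (q = 4 of N = 9).
Log shortfalls: ln(54/20) = 0.9933; ln(54/30) = 0.5878; ln(54/40) = 0.3001; ln(54/50) = 0.0770.
W = 1.958104 / 9 = 0.218.

0.218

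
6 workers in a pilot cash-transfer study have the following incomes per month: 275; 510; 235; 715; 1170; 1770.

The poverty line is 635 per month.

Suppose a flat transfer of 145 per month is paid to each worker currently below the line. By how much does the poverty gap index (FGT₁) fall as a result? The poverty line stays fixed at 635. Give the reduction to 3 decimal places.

0.109

Before: below the line — 235, 275, 510; poverty gap index (FGT₁) = 0.23228.
After the 145 transfer: below the line — 380, 420; poverty gap index (FGT₁) = 0.12336.
Reduction = 0.23228 − 0.12336 = 0.109.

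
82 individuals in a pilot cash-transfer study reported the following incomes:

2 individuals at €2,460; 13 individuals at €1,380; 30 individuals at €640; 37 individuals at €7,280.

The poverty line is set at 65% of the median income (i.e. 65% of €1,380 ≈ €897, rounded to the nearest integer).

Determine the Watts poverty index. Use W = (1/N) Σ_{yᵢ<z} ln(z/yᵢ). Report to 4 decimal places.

Incomes under z: 30×€640 (q = 30 of N = 82).
ln(z/y) terms: ln(897/640) = 0.3376 (×30).
W = 10.127631 / 82 = 0.1235.

0.1235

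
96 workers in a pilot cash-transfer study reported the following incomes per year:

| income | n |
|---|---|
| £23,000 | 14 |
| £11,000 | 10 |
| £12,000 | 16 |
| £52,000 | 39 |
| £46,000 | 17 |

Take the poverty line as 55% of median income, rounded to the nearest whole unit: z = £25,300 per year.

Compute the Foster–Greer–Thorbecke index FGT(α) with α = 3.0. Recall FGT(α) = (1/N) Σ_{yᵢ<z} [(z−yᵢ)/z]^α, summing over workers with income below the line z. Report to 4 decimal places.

Below z: 10×£11,000, 16×£12,000, 14×£23,000 (q = 40 of N = 96).
Shortfall ratios: (25300−11000)/25300 = 0.5652 (×10); (25300−12000)/25300 = 0.5257 (×16); (25300−23000)/25300 = 0.0909 (×14).
Raised to α = 3.0: 0.18057 (×10); 0.14528 (×16); 0.00075 (×14).
Sum = 4.140636; FGT(3.0) = 4.140636 / 96 = 0.0431.

0.0431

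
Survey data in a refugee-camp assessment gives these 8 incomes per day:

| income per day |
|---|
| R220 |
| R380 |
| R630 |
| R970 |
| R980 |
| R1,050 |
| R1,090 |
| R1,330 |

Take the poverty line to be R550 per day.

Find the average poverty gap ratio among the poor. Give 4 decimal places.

Poor units: R220, R380 (q = 2 of N = 8).
Shortfall ratios (z−y)/z: 0.6000, 0.3091; sum = 0.909091.
I averages over the q = 2 poor units only: 0.909091 / 2 = 0.4545.

0.4545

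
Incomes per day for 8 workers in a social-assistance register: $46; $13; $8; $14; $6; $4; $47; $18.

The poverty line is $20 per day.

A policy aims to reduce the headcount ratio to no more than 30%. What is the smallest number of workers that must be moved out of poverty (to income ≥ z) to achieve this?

4

6 of the 8 workers are poor, so H = 6/8 = 0.750.
A headcount ratio of at most 30% allows at most ⌊0.30 × 8⌋ = 2 poor workers.
So at least 6 − 2 = 4 must be lifted.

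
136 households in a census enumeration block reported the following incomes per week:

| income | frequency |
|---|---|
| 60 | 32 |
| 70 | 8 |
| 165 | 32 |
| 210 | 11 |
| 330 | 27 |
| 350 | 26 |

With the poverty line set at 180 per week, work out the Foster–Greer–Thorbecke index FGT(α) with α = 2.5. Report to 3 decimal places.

0.103

Below z: 32×60, 8×70, 32×165 (q = 72 of N = 136).
Relative gaps: (180−60)/180 = 0.6667 (×32); (180−70)/180 = 0.6111 (×8); (180−165)/180 = 0.0833 (×32).
Raised to α = 2.5: 0.36289 (×32); 0.29194 (×8); 0.00200 (×32).
Sum = 14.012103; FGT(2.5) = 14.012103 / 136 = 0.103.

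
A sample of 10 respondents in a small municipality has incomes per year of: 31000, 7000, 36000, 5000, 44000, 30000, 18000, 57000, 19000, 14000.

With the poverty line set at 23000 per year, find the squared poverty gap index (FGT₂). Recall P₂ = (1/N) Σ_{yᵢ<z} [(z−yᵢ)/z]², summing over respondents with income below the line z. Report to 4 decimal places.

0.1327

Below the line: 5000, 7000, 14000, 18000, 19000 (q = 5 of N = 10).
Normalized shortfalls: (23000−5000)/23000 = 0.7826; (23000−7000)/23000 = 0.6957; (23000−14000)/23000 = 0.3913; (23000−18000)/23000 = 0.2174; (23000−19000)/23000 = 0.1739.
Squared: 0.6125; 0.4839; 0.1531; 0.0473; 0.0302.
Sum = 1.327032; P₂ = 1.327032 / 10 = 0.1327.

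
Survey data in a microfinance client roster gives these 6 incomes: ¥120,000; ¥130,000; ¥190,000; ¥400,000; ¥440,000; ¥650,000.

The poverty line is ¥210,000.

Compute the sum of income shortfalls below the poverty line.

¥190,000

Poor units: ¥120,000, ¥130,000, ¥190,000 (q = 3 of N = 6).
Individual gaps: 210000−120000 = 90000; 210000−130000 = 80000; 210000−190000 = 20000.
Aggregate gap = ¥190,000.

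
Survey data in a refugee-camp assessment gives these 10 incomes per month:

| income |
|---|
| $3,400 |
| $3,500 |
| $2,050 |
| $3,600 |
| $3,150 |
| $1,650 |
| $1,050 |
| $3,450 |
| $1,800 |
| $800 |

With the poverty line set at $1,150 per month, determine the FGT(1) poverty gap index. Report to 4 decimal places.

Incomes under z: $800, $1,050 (q = 2 of N = 10).
Relative gaps: (1150−800)/1150 = 0.3043; (1150−1050)/1150 = 0.0870.
Σ = 0.391304. Dividing by the full population N = 10 gives P₁ = 0.0391.

0.0391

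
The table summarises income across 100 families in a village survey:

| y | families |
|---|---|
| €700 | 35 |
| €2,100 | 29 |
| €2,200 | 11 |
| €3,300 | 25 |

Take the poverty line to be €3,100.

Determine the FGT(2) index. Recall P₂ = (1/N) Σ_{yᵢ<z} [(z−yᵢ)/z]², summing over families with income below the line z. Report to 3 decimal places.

Below the line: 35×€700, 29×€2,100, 11×€2,200 (q = 75 of N = 100).
Shortfall ratios: (3100−700)/3100 = 0.7742 (×35); (3100−2100)/3100 = 0.3226 (×29); (3100−2200)/3100 = 0.2903 (×11).
Squared: 0.5994 (×35); 0.1041 (×29); 0.0843 (×11).
Sum = 24.922997; P₂ = 24.922997 / 100 = 0.249.

0.249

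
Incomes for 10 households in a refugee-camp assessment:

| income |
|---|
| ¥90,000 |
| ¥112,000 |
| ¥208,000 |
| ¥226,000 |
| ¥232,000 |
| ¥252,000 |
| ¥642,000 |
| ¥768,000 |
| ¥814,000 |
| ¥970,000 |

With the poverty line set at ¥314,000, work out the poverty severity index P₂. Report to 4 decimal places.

0.1222

Incomes under z: ¥90,000, ¥112,000, ¥208,000, ¥226,000, ¥232,000, ¥252,000 (q = 6 of N = 10).
Gap ratios (z−y)/z: (314000−90000)/314000 = 0.7134; (314000−112000)/314000 = 0.6433; (314000−208000)/314000 = 0.3376; (314000−226000)/314000 = 0.2803; (314000−232000)/314000 = 0.2611; (314000−252000)/314000 = 0.1975.
Squared: 0.5089; 0.4139; 0.1140; 0.0785; 0.0682; 0.0390.
Sum = 1.222443; P₂ = 1.222443 / 10 = 0.1222.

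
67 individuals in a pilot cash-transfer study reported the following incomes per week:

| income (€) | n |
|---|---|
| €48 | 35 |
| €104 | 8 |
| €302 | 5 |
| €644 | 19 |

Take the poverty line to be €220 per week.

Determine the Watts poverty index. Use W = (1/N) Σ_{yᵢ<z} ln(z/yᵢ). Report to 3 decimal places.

0.885

Below z: 35×€48, 8×€104 (q = 43 of N = 67).
Log gaps: ln(220/48) = 1.5224 (×35); ln(220/104) = 0.7492 (×8).
W = 59.278822 / 67 = 0.885.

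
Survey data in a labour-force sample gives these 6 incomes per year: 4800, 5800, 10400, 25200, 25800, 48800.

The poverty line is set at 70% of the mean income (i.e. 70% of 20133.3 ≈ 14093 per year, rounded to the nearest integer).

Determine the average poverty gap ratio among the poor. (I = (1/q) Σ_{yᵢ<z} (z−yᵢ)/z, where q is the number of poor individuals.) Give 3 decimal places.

Poor units: 4800, 5800, 10400 (q = 3 of N = 6).
Relative gaps: 0.6594, 0.5884, 0.2620; sum = 1.509899.
I averages over the q = 3 poor units only: 1.509899 / 3 = 0.503.

0.503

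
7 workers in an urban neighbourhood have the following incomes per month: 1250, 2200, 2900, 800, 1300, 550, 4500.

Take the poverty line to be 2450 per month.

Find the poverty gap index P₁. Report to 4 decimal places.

0.3586

Below the line: 550, 800, 1250, 1300, 2200 (q = 5 of N = 7).
Normalized shortfalls: (2450−550)/2450 = 0.7755; (2450−800)/2450 = 0.6735; (2450−1250)/2450 = 0.4898; (2450−1300)/2450 = 0.4694; (2450−2200)/2450 = 0.1020.
Σ = 2.510204. Dividing by the full population N = 7 gives P₁ = 0.3586.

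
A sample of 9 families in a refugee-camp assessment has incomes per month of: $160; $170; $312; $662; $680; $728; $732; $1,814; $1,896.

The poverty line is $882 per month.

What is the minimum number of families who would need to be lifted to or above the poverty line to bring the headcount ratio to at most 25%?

5

7 of the 9 families are poor, so H = 7/9 = 0.778.
A headcount ratio of at most 25% allows at most ⌊0.25 × 9⌋ = 2 poor families.
So at least 7 − 2 = 5 must be lifted.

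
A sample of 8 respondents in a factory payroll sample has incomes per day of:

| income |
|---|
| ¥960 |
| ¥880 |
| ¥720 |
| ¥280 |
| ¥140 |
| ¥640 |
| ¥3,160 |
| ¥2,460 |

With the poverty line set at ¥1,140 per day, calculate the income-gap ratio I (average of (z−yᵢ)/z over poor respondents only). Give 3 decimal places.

0.471

Below z: ¥140, ¥280, ¥640, ¥720, ¥880, ¥960 (q = 6 of N = 8).
Shortfall ratios (z−y)/z: 0.8772, 0.7544, 0.4386, 0.3684, 0.2281, 0.1579; sum = 2.824561.
I averages over the q = 6 poor units only: 2.824561 / 6 = 0.471.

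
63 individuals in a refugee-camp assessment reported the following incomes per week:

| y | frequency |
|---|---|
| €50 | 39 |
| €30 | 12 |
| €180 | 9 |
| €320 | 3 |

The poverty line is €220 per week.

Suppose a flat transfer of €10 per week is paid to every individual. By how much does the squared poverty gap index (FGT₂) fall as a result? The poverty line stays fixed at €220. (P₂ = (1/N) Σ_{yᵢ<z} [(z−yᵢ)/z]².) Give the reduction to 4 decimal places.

Before: below the line — 12×€30, 39×€50, 9×€180; squared poverty gap index (FGT₂) = 0.516431.
After the €10 transfer: below the line — 12×€40, 39×€60, 9×€190; squared poverty gap index (FGT₂) = 0.457595.
Reduction = 0.516431 − 0.457595 = 0.0588.

0.0588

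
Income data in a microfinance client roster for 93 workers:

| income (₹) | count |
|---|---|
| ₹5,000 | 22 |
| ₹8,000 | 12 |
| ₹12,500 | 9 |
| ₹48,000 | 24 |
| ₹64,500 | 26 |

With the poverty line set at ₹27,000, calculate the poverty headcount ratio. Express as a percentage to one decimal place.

43 of the 93 workers have income below ₹27,000.
H = 43/93 = 46.2%.

46.2%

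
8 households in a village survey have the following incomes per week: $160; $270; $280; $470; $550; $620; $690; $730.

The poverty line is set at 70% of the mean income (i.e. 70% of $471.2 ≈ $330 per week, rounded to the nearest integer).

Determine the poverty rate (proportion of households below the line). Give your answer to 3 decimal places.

3 of the 8 households have income below $330.
H = 3/8 = 0.375.

0.375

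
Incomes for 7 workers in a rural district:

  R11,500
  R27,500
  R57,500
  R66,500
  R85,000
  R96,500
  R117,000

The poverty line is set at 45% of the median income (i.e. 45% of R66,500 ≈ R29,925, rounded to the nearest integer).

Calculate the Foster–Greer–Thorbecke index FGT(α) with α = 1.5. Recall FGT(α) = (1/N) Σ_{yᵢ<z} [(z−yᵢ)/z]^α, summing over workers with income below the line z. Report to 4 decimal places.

Below z: R11,500, R27,500 (q = 2 of N = 7).
Relative gaps: (29925−11500)/29925 = 0.6157; (29925−27500)/29925 = 0.0810.
Raised to α = 1.5: 0.48313; 0.02307.
Sum = 0.506194; FGT(1.5) = 0.506194 / 7 = 0.0723.

0.0723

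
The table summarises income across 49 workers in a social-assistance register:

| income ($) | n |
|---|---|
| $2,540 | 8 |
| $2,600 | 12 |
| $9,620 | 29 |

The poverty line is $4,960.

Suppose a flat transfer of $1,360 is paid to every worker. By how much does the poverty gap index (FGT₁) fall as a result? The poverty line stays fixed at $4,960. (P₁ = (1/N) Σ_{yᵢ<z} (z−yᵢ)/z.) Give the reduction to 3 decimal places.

0.112

Before: below the line — 8×$2,540, 12×$2,600; poverty gap index (FGT₁) = 0.19618.
After the $1,360 transfer: below the line — 8×$3,900, 12×$3,960; poverty gap index (FGT₁) = 0.08427.
Reduction = 0.19618 − 0.08427 = 0.112.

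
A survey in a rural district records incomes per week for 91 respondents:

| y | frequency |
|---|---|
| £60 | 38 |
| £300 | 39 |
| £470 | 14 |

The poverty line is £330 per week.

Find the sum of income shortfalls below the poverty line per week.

Poor units: 38×£60, 39×£300 (q = 77 of N = 91).
Individual gaps: 38×(330−60) = 10260; 39×(330−300) = 1170.
Aggregate gap = £11,430.

£11,430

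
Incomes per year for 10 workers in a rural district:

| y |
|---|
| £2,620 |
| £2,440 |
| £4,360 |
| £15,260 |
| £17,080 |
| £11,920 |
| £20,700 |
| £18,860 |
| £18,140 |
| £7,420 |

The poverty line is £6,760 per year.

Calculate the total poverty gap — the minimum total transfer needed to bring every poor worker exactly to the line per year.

£10,860

Below the line: £2,440, £2,620, £4,360 (q = 3 of N = 10).
Individual gaps: 6760−2440 = 4320; 6760−2620 = 4140; 6760−4360 = 2400.
Aggregate gap = £10,860.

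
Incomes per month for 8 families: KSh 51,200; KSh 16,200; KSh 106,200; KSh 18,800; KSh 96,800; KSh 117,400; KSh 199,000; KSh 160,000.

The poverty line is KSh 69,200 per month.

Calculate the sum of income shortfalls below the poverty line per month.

KSh 121,400

Below the line: KSh 16,200, KSh 18,800, KSh 51,200 (q = 3 of N = 8).
Individual gaps: 69200−16200 = 53000; 69200−18800 = 50400; 69200−51200 = 18000.
Aggregate gap = KSh 121,400.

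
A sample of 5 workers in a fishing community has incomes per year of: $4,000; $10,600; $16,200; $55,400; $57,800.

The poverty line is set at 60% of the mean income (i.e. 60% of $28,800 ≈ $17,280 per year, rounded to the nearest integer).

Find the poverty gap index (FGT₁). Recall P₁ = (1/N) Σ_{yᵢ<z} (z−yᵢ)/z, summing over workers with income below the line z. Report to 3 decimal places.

Below the line: $4,000, $10,600, $16,200 (q = 3 of N = 5).
Gap ratios (z−y)/z: (17280−4000)/17280 = 0.7685; (17280−10600)/17280 = 0.3866; (17280−16200)/17280 = 0.0625.
Sum of shortfalls = 1.217593; P₁ averages over all N: 1.217593 / 5 = 0.244.

0.244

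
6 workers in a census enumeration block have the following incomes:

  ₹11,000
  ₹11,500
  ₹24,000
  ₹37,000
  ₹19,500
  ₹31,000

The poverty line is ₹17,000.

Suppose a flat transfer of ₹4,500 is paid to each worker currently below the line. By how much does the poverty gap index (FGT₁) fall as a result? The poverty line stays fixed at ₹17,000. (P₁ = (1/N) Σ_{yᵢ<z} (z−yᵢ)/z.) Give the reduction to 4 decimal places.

0.0882

Before: below the line — ₹11,000, ₹11,500; poverty gap index (FGT₁) = 0.112745.
After the ₹4,500 transfer: below the line — ₹15,500, ₹16,000; poverty gap index (FGT₁) = 0.024510.
Reduction = 0.112745 − 0.024510 = 0.0882.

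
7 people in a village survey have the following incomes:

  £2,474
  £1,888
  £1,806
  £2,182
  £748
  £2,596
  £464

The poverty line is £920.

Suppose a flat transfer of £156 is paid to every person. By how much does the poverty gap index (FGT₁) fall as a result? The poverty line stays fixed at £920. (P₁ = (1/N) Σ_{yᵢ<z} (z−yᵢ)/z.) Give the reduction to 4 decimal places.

0.0484

Before: below the line — £464, £748; poverty gap index (FGT₁) = 0.097516.
After the £156 transfer: below the line — £620, £904; poverty gap index (FGT₁) = 0.049068.
Reduction = 0.097516 − 0.049068 = 0.0484.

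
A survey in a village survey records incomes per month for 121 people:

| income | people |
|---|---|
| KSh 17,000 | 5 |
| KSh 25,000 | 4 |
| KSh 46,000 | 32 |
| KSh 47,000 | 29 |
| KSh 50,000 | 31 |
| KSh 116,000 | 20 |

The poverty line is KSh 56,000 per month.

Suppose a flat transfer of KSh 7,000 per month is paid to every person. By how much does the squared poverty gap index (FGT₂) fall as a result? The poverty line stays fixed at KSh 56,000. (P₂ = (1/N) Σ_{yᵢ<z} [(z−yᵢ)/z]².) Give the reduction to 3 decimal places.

Before: below the line — 5×KSh 17,000, 4×KSh 25,000, 32×KSh 46,000, 29×KSh 47,000, 31×KSh 50,000; squared poverty gap index (FGT₂) = 0.04774.
After the KSh 7,000 transfer: below the line — 5×KSh 24,000, 4×KSh 32,000, 32×KSh 53,000, 29×KSh 54,000; squared poverty gap index (FGT₂) = 0.02063.
Reduction = 0.04774 − 0.02063 = 0.027.

0.027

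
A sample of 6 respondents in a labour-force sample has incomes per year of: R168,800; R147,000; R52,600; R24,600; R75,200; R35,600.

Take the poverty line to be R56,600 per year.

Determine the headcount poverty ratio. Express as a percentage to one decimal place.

3 of the 6 respondents have income below R56,600.
H = 3/6 = 50.0%.

50.0%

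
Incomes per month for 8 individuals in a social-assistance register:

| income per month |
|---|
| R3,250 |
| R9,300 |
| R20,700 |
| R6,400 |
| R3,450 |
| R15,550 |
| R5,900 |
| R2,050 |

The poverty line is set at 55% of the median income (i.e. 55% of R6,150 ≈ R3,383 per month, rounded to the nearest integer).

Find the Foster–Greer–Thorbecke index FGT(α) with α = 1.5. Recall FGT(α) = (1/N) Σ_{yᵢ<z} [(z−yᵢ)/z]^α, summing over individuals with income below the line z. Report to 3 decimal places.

Below z: R2,050, R3,250 (q = 2 of N = 8).
Shortfall ratios: (3383−2050)/3383 = 0.3940; (3383−3250)/3383 = 0.0393.
Raised to α = 1.5: 0.24734; 0.00780.
Sum = 0.255134; FGT(1.5) = 0.255134 / 8 = 0.032.

0.032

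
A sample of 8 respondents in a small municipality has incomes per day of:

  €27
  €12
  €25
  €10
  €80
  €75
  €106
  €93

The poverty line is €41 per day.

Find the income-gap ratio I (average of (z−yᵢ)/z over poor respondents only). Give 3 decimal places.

0.549

Poor units: €10, €12, €25, €27 (q = 4 of N = 8).
Shortfall ratios (z−y)/z: 0.7561, 0.7073, 0.3902, 0.3415; sum = 2.195122.
I averages over the q = 4 poor units only: 2.195122 / 4 = 0.549.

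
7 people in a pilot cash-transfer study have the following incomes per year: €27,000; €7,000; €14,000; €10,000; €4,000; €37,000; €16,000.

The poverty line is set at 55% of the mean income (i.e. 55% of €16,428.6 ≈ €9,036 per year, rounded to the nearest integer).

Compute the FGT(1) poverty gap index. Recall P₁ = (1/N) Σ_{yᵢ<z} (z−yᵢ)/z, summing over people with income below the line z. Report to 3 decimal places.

Incomes under z: €4,000, €7,000 (q = 2 of N = 7).
Relative gaps: (9036−4000)/9036 = 0.5573; (9036−7000)/9036 = 0.2253.
Sum of shortfalls = 0.782647; P₁ averages over all N: 0.782647 / 7 = 0.112.

0.112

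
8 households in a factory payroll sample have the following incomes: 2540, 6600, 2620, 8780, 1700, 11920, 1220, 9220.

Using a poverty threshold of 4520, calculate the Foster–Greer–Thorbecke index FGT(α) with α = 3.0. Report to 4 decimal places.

Incomes under z: 1220, 1700, 2540, 2620 (q = 4 of N = 8).
Normalized shortfalls: (4520−1220)/4520 = 0.7301; (4520−1700)/4520 = 0.6239; (4520−2540)/4520 = 0.4381; (4520−2620)/4520 = 0.4204.
Raised to α = 3.0: 0.38916; 0.24285; 0.08406; 0.07428.
Sum = 0.790339; FGT(3.0) = 0.790339 / 8 = 0.0988.

0.0988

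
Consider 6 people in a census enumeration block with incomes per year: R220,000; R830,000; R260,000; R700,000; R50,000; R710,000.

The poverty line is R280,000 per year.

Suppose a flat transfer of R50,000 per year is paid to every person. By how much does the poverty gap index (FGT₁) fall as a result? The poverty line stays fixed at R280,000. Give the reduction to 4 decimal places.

0.0714

Before: below the line — R50,000, R220,000, R260,000; poverty gap index (FGT₁) = 0.184524.
After the R50,000 transfer: below the line — R100,000, R270,000; poverty gap index (FGT₁) = 0.113095.
Reduction = 0.184524 − 0.113095 = 0.0714.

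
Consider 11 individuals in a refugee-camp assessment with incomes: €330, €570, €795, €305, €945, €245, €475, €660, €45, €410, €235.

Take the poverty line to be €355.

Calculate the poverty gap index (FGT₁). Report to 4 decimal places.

0.1575

Below the line: €45, €235, €245, €305, €330 (q = 5 of N = 11).
Shortfall ratios: (355−45)/355 = 0.8732; (355−235)/355 = 0.3380; (355−245)/355 = 0.3099; (355−305)/355 = 0.1408; (355−330)/355 = 0.0704.
Sum of shortfalls = 1.732394; P₁ averages over all N: 1.732394 / 11 = 0.1575.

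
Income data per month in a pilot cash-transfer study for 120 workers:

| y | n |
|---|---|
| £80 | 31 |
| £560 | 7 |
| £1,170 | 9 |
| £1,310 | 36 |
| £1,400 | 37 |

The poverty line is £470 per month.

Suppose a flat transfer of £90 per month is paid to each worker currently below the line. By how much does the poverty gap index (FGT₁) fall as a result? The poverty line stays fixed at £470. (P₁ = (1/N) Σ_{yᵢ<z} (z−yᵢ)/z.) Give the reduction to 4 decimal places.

Before: below the line — 31×£80; poverty gap index (FGT₁) = 0.214362.
After the £90 transfer: below the line — 31×£170; poverty gap index (FGT₁) = 0.164894.
Reduction = 0.214362 − 0.164894 = 0.0495.

0.0495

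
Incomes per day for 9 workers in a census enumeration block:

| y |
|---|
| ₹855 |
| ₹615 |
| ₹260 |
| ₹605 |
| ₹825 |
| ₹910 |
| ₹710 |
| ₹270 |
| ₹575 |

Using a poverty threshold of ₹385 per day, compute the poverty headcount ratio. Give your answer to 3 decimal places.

2 of the 9 workers have income below ₹385.
H = 2/9 = 0.222.

0.222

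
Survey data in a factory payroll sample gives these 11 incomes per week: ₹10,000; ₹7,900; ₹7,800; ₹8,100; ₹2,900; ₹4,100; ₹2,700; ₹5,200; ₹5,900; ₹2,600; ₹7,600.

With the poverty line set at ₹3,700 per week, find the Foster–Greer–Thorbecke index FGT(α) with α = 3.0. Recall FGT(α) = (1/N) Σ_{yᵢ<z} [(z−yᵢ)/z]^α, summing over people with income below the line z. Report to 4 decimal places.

Incomes under z: ₹2,600, ₹2,700, ₹2,900 (q = 3 of N = 11).
Shortfall ratios: (3700−2600)/3700 = 0.2973; (3700−2700)/3700 = 0.2703; (3700−2900)/3700 = 0.2162.
Raised to α = 3.0: 0.02628; 0.01974; 0.01011.
Sum = 0.056127; FGT(3.0) = 0.056127 / 11 = 0.0051.

0.0051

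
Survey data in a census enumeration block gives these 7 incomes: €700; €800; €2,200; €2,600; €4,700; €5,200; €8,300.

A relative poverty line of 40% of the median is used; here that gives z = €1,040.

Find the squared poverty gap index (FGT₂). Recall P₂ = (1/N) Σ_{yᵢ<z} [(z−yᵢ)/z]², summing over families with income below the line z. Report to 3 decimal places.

0.023

Below the line: €700, €800 (q = 2 of N = 7).
Normalized shortfalls: (1040−700)/1040 = 0.3269; (1040−800)/1040 = 0.2308.
Squared: 0.1069; 0.0533.
Sum = 0.160133; P₂ = 0.160133 / 7 = 0.023.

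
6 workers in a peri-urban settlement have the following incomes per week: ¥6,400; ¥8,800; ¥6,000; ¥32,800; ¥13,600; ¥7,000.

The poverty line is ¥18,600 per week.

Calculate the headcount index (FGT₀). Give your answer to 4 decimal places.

0.8333

5 of the 6 workers have income below ¥18,600.
H = 5/6 = 0.8333.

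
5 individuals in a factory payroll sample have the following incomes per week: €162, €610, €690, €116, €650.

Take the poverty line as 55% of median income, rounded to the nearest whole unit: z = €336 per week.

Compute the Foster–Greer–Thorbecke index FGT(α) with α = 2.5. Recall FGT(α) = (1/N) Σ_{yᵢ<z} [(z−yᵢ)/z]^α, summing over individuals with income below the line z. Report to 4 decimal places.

Poor units: €116, €162 (q = 2 of N = 5).
Relative gaps: (336−116)/336 = 0.6548; (336−162)/336 = 0.5179.
Raised to α = 2.5: 0.34690; 0.19299.
Sum = 0.539889; FGT(2.5) = 0.539889 / 5 = 0.1080.

0.1080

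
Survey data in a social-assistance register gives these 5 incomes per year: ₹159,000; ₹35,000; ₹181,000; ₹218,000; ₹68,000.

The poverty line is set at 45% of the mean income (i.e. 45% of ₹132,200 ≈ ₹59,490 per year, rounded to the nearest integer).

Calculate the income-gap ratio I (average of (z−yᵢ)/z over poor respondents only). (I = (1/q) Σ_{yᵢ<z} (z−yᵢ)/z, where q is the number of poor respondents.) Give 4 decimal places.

0.4117

Below the line: ₹35,000 (q = 1 of N = 5).
Relative gaps: 0.4117; sum = 0.411666.
The income-gap ratio divides by q (the poor only): 0.411666 / 1 = 0.4117.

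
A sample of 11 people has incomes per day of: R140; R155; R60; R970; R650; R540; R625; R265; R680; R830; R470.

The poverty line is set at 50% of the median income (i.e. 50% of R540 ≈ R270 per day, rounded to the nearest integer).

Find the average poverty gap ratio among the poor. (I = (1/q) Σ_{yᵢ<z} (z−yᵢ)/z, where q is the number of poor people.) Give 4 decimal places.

0.4259

Incomes under z: R60, R140, R155, R265 (q = 4 of N = 11).
Shortfall ratios (z−y)/z: 0.7778, 0.4815, 0.4259, 0.0185; sum = 1.703704.
I averages over the q = 4 poor units only: 1.703704 / 4 = 0.4259.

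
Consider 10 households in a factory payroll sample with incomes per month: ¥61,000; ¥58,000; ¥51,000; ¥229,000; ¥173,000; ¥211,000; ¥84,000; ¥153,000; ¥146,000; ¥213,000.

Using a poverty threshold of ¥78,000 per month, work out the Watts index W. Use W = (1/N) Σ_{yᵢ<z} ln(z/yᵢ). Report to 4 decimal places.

0.0967

Incomes under z: ¥51,000, ¥58,000, ¥61,000 (q = 3 of N = 10).
ln(z/y) terms: ln(78000/51000) = 0.4249; ln(78000/58000) = 0.2963; ln(78000/61000) = 0.2458.
W = 0.966984 / 10 = 0.0967.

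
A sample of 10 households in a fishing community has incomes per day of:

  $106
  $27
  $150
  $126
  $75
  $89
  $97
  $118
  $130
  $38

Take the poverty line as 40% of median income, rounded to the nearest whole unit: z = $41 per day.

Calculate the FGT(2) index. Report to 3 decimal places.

Poor units: $27, $38 (q = 2 of N = 10).
Gap ratios (z−y)/z: (41−27)/41 = 0.3415; (41−38)/41 = 0.0732.
Squared: 0.1166; 0.0054.
Sum = 0.121951; P₂ = 0.121951 / 10 = 0.012.

0.012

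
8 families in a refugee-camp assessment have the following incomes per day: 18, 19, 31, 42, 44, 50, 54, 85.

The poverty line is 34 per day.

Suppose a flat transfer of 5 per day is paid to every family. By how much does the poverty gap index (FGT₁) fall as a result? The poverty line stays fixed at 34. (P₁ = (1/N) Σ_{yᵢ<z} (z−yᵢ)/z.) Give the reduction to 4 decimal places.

0.0478

Before: below the line — 18, 19, 31; poverty gap index (FGT₁) = 0.125000.
After the 5 transfer: below the line — 23, 24; poverty gap index (FGT₁) = 0.077206.
Reduction = 0.125000 − 0.077206 = 0.0478.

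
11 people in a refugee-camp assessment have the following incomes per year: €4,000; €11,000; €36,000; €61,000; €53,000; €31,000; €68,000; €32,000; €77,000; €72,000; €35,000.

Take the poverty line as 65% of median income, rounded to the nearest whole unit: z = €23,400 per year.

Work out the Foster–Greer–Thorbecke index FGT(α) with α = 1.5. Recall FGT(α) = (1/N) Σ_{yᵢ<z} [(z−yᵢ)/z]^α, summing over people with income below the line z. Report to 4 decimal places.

0.1037

Below the line: €4,000, €11,000 (q = 2 of N = 11).
Normalized shortfalls: (23400−4000)/23400 = 0.8291; (23400−11000)/23400 = 0.5299.
Raised to α = 1.5: 0.75488; 0.38575.
Sum = 1.140634; FGT(1.5) = 1.140634 / 11 = 0.1037.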